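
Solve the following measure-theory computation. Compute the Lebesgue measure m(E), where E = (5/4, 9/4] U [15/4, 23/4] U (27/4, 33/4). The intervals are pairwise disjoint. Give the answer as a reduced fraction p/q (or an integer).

For pairwise disjoint intervals, m(union_i I_i) = sum_i m(I_i),
and m is invariant under swapping open/closed endpoints (single points have measure 0).
So m(E) = sum_i (b_i - a_i).
  I_1 has length 9/4 - 5/4 = 1.
  I_2 has length 23/4 - 15/4 = 2.
  I_3 has length 33/4 - 27/4 = 3/2.
Summing:
  m(E) = 1 + 2 + 3/2 = 9/2.

9/2


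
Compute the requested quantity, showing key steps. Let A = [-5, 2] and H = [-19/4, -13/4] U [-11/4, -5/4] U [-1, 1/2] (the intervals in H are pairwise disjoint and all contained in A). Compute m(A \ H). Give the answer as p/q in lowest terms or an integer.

The ambient interval has length m(A) = 2 - (-5) = 7.
Since the holes are disjoint and sit inside A, by finite additivity
  m(H) = sum_i (b_i - a_i), and m(A \ H) = m(A) - m(H).
Computing the hole measures:
  m(H_1) = -13/4 - (-19/4) = 3/2.
  m(H_2) = -5/4 - (-11/4) = 3/2.
  m(H_3) = 1/2 - (-1) = 3/2.
Summed: m(H) = 3/2 + 3/2 + 3/2 = 9/2.
So m(A \ H) = 7 - 9/2 = 5/2.

5/2


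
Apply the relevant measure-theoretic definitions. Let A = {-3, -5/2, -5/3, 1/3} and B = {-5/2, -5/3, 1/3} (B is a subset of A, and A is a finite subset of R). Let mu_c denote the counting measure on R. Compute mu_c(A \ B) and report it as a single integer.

Counting measure assigns mu_c(E) = |E| (number of elements) when E is finite. For B subset A, A \ B is the set of elements of A not in B, so |A \ B| = |A| - |B|.
|A| = 4, |B| = 3, so mu_c(A \ B) = 4 - 3 = 1.

1


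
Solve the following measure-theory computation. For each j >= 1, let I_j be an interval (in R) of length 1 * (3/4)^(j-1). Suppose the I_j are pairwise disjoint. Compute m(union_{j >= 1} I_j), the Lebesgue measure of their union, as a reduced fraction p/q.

By countable additivity of the Lebesgue measure on pairwise disjoint measurable sets,
  m(union_{j >= 1} I_j) = sum_{j >= 1} m(I_j) = sum_{j >= 1} a * r^(j-1),
  with a = 1 and r = 3/4.
Since 0 < r = 3/4 < 1, the geometric series converges:
  sum_{j >= 1} a * r^(j-1) = a / (1 - r).
  = 1 / (1 - 3/4)
  = 1 / (1/4)
  = 4.

4


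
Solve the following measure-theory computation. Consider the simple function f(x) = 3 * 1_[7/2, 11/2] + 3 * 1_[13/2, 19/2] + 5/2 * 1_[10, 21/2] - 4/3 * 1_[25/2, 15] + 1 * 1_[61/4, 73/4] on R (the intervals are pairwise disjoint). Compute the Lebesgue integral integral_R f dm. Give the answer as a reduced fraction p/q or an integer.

For a simple function f = sum_i c_i * 1_{A_i} with disjoint A_i,
  integral f dm = sum_i c_i * m(A_i).
Lengths of the A_i:
  m(A_1) = 11/2 - 7/2 = 2.
  m(A_2) = 19/2 - 13/2 = 3.
  m(A_3) = 21/2 - 10 = 1/2.
  m(A_4) = 15 - 25/2 = 5/2.
  m(A_5) = 73/4 - 61/4 = 3.
Contributions c_i * m(A_i):
  (3) * (2) = 6.
  (3) * (3) = 9.
  (5/2) * (1/2) = 5/4.
  (-4/3) * (5/2) = -10/3.
  (1) * (3) = 3.
Total: 6 + 9 + 5/4 - 10/3 + 3 = 191/12.

191/12


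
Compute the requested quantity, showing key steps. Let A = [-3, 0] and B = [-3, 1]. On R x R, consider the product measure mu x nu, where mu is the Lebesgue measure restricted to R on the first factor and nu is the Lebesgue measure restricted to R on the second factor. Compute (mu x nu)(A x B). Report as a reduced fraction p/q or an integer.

For a measurable rectangle A x B, the product measure satisfies
  (mu x nu)(A x B) = mu(A) * nu(B).
  mu(A) = 3.
  nu(B) = 4.
  (mu x nu)(A x B) = 3 * 4 = 12.

12


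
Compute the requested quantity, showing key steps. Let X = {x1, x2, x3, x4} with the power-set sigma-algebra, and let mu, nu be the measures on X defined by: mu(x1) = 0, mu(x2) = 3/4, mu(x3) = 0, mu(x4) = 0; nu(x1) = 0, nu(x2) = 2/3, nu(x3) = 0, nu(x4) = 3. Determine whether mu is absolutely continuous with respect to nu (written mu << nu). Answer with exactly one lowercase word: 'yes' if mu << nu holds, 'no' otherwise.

mu << nu means: every nu-null measurable set is also mu-null; equivalently, for every atom x, if nu({x}) = 0 then mu({x}) = 0.
Checking each atom:
  x1: nu = 0, mu = 0 -> consistent with mu << nu.
  x2: nu = 2/3 > 0 -> no constraint.
  x3: nu = 0, mu = 0 -> consistent with mu << nu.
  x4: nu = 3 > 0 -> no constraint.
No atom violates the condition. Therefore mu << nu.

yes


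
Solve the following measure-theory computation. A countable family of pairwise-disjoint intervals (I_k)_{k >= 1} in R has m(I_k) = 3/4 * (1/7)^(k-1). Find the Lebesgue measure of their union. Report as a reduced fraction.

By countable additivity of the Lebesgue measure on pairwise disjoint measurable sets,
  m(union_{k >= 1} I_k) = sum_{k >= 1} m(I_k) = sum_{k >= 1} a * r^(k-1),
  with a = 3/4 and r = 1/7.
Since 0 < r = 1/7 < 1, the geometric series converges:
  sum_{k >= 1} a * r^(k-1) = a / (1 - r).
  = 3/4 / (1 - 1/7)
  = 3/4 / (6/7)
  = 7/8.

7/8


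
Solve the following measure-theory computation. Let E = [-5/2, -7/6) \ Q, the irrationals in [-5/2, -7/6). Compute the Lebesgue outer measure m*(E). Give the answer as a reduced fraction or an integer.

The interval I = [-5/2, -7/6) has m(I) = -7/6 - (-5/2) = 4/3 (endpoints are measure-zero, so open/closed/half-open agree). Write I = (I cap Q) u (I \ Q). The rationals in I are countable, so m*(I cap Q) = 0 (cover each rational by intervals whose total length is arbitrarily small). By countable subadditivity m*(I) <= m*(I cap Q) + m*(I \ Q), hence m*(I \ Q) >= m(I) = 4/3. The reverse inequality m*(I \ Q) <= m*(I) = 4/3 is trivial since (I \ Q) is a subset of I. Therefore m*(I \ Q) = 4/3.

4/3


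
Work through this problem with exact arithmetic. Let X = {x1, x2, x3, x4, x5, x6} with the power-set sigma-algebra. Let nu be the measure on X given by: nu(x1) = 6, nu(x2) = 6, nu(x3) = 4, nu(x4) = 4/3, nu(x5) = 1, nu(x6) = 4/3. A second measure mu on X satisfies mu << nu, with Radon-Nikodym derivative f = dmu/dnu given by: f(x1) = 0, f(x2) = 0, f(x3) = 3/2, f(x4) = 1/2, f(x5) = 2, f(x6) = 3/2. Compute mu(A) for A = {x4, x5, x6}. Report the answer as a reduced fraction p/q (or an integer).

By the defining property of the Radon-Nikodym derivative, for every measurable set A,
  mu(A) = integral_A f dnu.
Since nu is a discrete measure concentrated on the atoms of X, the integral over A reduces to the sum
  mu(A) = sum_{x in A} f(x) * nu({x}).
Computing each term:
  x4: f(x4) * nu(x4) = 1/2 * 4/3 = 2/3.
  x5: f(x5) * nu(x5) = 2 * 1 = 2.
  x6: f(x6) * nu(x6) = 3/2 * 4/3 = 2.
Summing: mu(A) = 2/3 + 2 + 2 = 14/3.

14/3


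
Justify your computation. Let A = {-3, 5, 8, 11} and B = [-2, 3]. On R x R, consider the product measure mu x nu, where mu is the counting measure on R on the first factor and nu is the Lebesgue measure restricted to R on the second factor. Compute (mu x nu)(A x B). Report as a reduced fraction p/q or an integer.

For a measurable rectangle A x B, the product measure satisfies
  (mu x nu)(A x B) = mu(A) * nu(B).
  mu(A) = 4.
  nu(B) = 5.
  (mu x nu)(A x B) = 4 * 5 = 20.

20


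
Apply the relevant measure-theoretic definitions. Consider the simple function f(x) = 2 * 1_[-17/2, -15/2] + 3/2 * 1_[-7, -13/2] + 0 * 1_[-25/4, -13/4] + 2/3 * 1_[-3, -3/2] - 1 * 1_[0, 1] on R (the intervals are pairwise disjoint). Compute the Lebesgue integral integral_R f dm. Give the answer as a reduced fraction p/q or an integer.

For a simple function f = sum_i c_i * 1_{A_i} with disjoint A_i,
  integral f dm = sum_i c_i * m(A_i).
Lengths of the A_i:
  m(A_1) = -15/2 - (-17/2) = 1.
  m(A_2) = -13/2 - (-7) = 1/2.
  m(A_3) = -13/4 - (-25/4) = 3.
  m(A_4) = -3/2 - (-3) = 3/2.
  m(A_5) = 1 - 0 = 1.
Contributions c_i * m(A_i):
  (2) * (1) = 2.
  (3/2) * (1/2) = 3/4.
  (0) * (3) = 0.
  (2/3) * (3/2) = 1.
  (-1) * (1) = -1.
Total: 2 + 3/4 + 0 + 1 - 1 = 11/4.

11/4


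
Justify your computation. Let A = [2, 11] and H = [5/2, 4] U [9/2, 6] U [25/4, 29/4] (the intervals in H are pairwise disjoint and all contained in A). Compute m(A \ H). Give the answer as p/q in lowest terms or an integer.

The ambient interval has length m(A) = 11 - 2 = 9.
Since the holes are disjoint and sit inside A, by finite additivity
  m(H) = sum_i (b_i - a_i), and m(A \ H) = m(A) - m(H).
Computing the hole measures:
  m(H_1) = 4 - 5/2 = 3/2.
  m(H_2) = 6 - 9/2 = 3/2.
  m(H_3) = 29/4 - 25/4 = 1.
Summed: m(H) = 3/2 + 3/2 + 1 = 4.
So m(A \ H) = 9 - 4 = 5.

5


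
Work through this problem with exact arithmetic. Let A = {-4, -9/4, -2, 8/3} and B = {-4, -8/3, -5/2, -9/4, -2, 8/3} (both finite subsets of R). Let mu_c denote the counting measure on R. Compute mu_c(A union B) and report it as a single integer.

Counting measure on a finite set equals cardinality. By inclusion-exclusion, |A union B| = |A| + |B| - |A cap B|.
|A| = 4, |B| = 6, |A cap B| = 4.
So mu_c(A union B) = 4 + 6 - 4 = 6.

6


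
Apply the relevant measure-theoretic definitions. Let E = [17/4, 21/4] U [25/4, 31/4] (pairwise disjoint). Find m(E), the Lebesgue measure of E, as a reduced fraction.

For pairwise disjoint intervals, m(union_i I_i) = sum_i m(I_i),
and m is invariant under swapping open/closed endpoints (single points have measure 0).
So m(E) = sum_i (b_i - a_i).
  I_1 has length 21/4 - 17/4 = 1.
  I_2 has length 31/4 - 25/4 = 3/2.
Summing:
  m(E) = 1 + 3/2 = 5/2.

5/2


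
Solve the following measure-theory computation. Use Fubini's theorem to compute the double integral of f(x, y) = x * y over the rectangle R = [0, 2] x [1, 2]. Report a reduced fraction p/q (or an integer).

f(x, y) is a tensor product of a function of x and a function of y, and both factors are bounded continuous (hence Lebesgue integrable) on the rectangle, so Fubini's theorem applies:
  integral_R f d(m x m) = (integral_a1^b1 x dx) * (integral_a2^b2 y dy).
Inner integral in x: integral_{0}^{2} x dx = (2^2 - 0^2)/2
  = 2.
Inner integral in y: integral_{1}^{2} y dy = (2^2 - 1^2)/2
  = 3/2.
Product: (2) * (3/2) = 3.

3


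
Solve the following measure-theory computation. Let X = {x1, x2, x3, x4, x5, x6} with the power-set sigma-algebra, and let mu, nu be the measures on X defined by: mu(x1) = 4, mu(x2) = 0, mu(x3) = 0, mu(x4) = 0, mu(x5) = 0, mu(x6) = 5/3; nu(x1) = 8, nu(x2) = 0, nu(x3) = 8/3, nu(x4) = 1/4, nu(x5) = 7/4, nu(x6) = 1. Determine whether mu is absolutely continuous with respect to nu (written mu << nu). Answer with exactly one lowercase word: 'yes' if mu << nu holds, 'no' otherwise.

mu << nu means: every nu-null measurable set is also mu-null; equivalently, for every atom x, if nu({x}) = 0 then mu({x}) = 0.
Checking each atom:
  x1: nu = 8 > 0 -> no constraint.
  x2: nu = 0, mu = 0 -> consistent with mu << nu.
  x3: nu = 8/3 > 0 -> no constraint.
  x4: nu = 1/4 > 0 -> no constraint.
  x5: nu = 7/4 > 0 -> no constraint.
  x6: nu = 1 > 0 -> no constraint.
No atom violates the condition. Therefore mu << nu.

yes


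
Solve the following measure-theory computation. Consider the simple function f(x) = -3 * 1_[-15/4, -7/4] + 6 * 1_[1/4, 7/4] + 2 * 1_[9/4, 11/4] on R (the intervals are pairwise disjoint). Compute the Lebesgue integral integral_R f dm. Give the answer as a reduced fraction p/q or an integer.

For a simple function f = sum_i c_i * 1_{A_i} with disjoint A_i,
  integral f dm = sum_i c_i * m(A_i).
Lengths of the A_i:
  m(A_1) = -7/4 - (-15/4) = 2.
  m(A_2) = 7/4 - 1/4 = 3/2.
  m(A_3) = 11/4 - 9/4 = 1/2.
Contributions c_i * m(A_i):
  (-3) * (2) = -6.
  (6) * (3/2) = 9.
  (2) * (1/2) = 1.
Total: -6 + 9 + 1 = 4.

4


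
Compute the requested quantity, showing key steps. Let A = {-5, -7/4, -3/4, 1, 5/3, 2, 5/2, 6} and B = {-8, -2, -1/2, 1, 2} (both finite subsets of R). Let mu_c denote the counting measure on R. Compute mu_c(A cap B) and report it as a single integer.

Counting measure on a finite set equals cardinality. mu_c(A cap B) = |A cap B| (elements appearing in both).
Enumerating the elements of A that also lie in B gives 2 element(s).
So mu_c(A cap B) = 2.

2


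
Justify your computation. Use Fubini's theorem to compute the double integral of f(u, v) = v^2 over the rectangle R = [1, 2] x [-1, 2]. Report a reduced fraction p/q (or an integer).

f(u, v) is a tensor product of a function of u and a function of v, and both factors are bounded continuous (hence Lebesgue integrable) on the rectangle, so Fubini's theorem applies:
  integral_R f d(m x m) = (integral_a1^b1 1 du) * (integral_a2^b2 v^2 dv).
Inner integral in u: integral_{1}^{2} 1 du = (2^1 - 1^1)/1
  = 1.
Inner integral in v: integral_{-1}^{2} v^2 dv = (2^3 - (-1)^3)/3
  = 3.
Product: (1) * (3) = 3.

3


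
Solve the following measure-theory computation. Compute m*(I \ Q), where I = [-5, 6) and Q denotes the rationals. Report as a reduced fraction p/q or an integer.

The interval I = [-5, 6) has m(I) = 6 - (-5) = 11 (endpoints are measure-zero, so open/closed/half-open agree). Write I = (I cap Q) u (I \ Q). The rationals in I are countable, so m*(I cap Q) = 0 (cover each rational by intervals whose total length is arbitrarily small). By countable subadditivity m*(I) <= m*(I cap Q) + m*(I \ Q), hence m*(I \ Q) >= m(I) = 11. The reverse inequality m*(I \ Q) <= m*(I) = 11 is trivial since (I \ Q) is a subset of I. Therefore m*(I \ Q) = 11.

11


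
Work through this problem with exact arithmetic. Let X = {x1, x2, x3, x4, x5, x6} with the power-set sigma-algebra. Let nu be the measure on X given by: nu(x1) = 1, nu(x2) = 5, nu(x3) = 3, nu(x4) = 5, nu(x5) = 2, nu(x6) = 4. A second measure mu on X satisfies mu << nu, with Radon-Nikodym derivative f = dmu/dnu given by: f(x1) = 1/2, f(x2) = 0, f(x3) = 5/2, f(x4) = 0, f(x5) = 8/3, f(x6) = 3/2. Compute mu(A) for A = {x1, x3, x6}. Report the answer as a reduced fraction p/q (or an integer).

By the defining property of the Radon-Nikodym derivative, for every measurable set A,
  mu(A) = integral_A f dnu.
Since nu is a discrete measure concentrated on the atoms of X, the integral over A reduces to the sum
  mu(A) = sum_{x in A} f(x) * nu({x}).
Computing each term:
  x1: f(x1) * nu(x1) = 1/2 * 1 = 1/2.
  x3: f(x3) * nu(x3) = 5/2 * 3 = 15/2.
  x6: f(x6) * nu(x6) = 3/2 * 4 = 6.
Summing: mu(A) = 1/2 + 15/2 + 6 = 14.

14


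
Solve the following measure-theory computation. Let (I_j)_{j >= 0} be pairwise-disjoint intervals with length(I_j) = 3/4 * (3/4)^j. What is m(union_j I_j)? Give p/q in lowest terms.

By countable additivity of the Lebesgue measure on pairwise disjoint measurable sets,
  m(union_{j >= 0} I_j) = sum_{j >= 0} m(I_j) = sum_{j >= 0} a * r^j,
  with a = 3/4 and r = 3/4.
Since 0 < r = 3/4 < 1, the geometric series converges:
  sum_{j >= 0} a * r^j = a / (1 - r).
  = 3/4 / (1 - 3/4)
  = 3/4 / (1/4)
  = 3.

3


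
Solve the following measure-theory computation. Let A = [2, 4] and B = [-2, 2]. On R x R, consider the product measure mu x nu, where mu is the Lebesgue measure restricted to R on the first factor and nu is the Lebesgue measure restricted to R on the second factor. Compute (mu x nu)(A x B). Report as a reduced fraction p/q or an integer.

For a measurable rectangle A x B, the product measure satisfies
  (mu x nu)(A x B) = mu(A) * nu(B).
  mu(A) = 2.
  nu(B) = 4.
  (mu x nu)(A x B) = 2 * 4 = 8.

8


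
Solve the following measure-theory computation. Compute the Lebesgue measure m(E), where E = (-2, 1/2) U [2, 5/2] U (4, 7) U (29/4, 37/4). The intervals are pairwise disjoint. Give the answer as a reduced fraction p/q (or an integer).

For pairwise disjoint intervals, m(union_i I_i) = sum_i m(I_i),
and m is invariant under swapping open/closed endpoints (single points have measure 0).
So m(E) = sum_i (b_i - a_i).
  I_1 has length 1/2 - (-2) = 5/2.
  I_2 has length 5/2 - 2 = 1/2.
  I_3 has length 7 - 4 = 3.
  I_4 has length 37/4 - 29/4 = 2.
Summing:
  m(E) = 5/2 + 1/2 + 3 + 2 = 8.

8


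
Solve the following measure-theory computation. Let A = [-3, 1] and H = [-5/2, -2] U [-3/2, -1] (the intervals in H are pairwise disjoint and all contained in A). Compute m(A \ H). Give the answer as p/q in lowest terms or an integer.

The ambient interval has length m(A) = 1 - (-3) = 4.
Since the holes are disjoint and sit inside A, by finite additivity
  m(H) = sum_i (b_i - a_i), and m(A \ H) = m(A) - m(H).
Computing the hole measures:
  m(H_1) = -2 - (-5/2) = 1/2.
  m(H_2) = -1 - (-3/2) = 1/2.
Summed: m(H) = 1/2 + 1/2 = 1.
So m(A \ H) = 4 - 1 = 3.

3


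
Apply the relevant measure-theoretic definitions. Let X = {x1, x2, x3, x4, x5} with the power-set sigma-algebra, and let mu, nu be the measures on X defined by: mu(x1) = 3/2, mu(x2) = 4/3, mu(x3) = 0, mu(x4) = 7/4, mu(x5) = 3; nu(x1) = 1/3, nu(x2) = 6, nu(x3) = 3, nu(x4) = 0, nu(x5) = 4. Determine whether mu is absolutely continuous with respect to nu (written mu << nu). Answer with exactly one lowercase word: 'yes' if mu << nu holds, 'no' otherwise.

mu << nu means: every nu-null measurable set is also mu-null; equivalently, for every atom x, if nu({x}) = 0 then mu({x}) = 0.
Checking each atom:
  x1: nu = 1/3 > 0 -> no constraint.
  x2: nu = 6 > 0 -> no constraint.
  x3: nu = 3 > 0 -> no constraint.
  x4: nu = 0, mu = 7/4 > 0 -> violates mu << nu.
  x5: nu = 4 > 0 -> no constraint.
The atom(s) x4 violate the condition (nu = 0 but mu > 0). Therefore mu is NOT absolutely continuous w.r.t. nu.

no


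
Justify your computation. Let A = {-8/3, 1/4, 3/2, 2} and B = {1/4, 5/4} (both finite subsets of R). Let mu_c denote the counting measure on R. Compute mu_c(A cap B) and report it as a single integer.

Counting measure on a finite set equals cardinality. mu_c(A cap B) = |A cap B| (elements appearing in both).
Enumerating the elements of A that also lie in B gives 1 element(s).
So mu_c(A cap B) = 1.

1


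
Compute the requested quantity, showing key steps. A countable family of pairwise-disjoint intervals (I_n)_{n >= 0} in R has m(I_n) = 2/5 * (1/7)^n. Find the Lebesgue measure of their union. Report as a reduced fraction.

By countable additivity of the Lebesgue measure on pairwise disjoint measurable sets,
  m(union_{n >= 0} I_n) = sum_{n >= 0} m(I_n) = sum_{n >= 0} a * r^n,
  with a = 2/5 and r = 1/7.
Since 0 < r = 1/7 < 1, the geometric series converges:
  sum_{n >= 0} a * r^n = a / (1 - r).
  = 2/5 / (1 - 1/7)
  = 2/5 / (6/7)
  = 7/15.

7/15


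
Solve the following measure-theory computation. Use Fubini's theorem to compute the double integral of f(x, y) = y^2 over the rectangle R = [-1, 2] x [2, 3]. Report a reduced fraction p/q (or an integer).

f(x, y) is a tensor product of a function of x and a function of y, and both factors are bounded continuous (hence Lebesgue integrable) on the rectangle, so Fubini's theorem applies:
  integral_R f d(m x m) = (integral_a1^b1 1 dx) * (integral_a2^b2 y^2 dy).
Inner integral in x: integral_{-1}^{2} 1 dx = (2^1 - (-1)^1)/1
  = 3.
Inner integral in y: integral_{2}^{3} y^2 dy = (3^3 - 2^3)/3
  = 19/3.
Product: (3) * (19/3) = 19.

19


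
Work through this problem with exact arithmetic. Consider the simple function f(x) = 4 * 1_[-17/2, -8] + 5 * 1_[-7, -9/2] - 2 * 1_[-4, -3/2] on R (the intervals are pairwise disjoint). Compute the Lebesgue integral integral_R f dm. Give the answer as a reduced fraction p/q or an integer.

For a simple function f = sum_i c_i * 1_{A_i} with disjoint A_i,
  integral f dm = sum_i c_i * m(A_i).
Lengths of the A_i:
  m(A_1) = -8 - (-17/2) = 1/2.
  m(A_2) = -9/2 - (-7) = 5/2.
  m(A_3) = -3/2 - (-4) = 5/2.
Contributions c_i * m(A_i):
  (4) * (1/2) = 2.
  (5) * (5/2) = 25/2.
  (-2) * (5/2) = -5.
Total: 2 + 25/2 - 5 = 19/2.

19/2


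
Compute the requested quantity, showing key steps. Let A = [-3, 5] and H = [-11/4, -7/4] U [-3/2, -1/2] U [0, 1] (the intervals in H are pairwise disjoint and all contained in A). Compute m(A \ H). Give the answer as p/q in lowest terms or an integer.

The ambient interval has length m(A) = 5 - (-3) = 8.
Since the holes are disjoint and sit inside A, by finite additivity
  m(H) = sum_i (b_i - a_i), and m(A \ H) = m(A) - m(H).
Computing the hole measures:
  m(H_1) = -7/4 - (-11/4) = 1.
  m(H_2) = -1/2 - (-3/2) = 1.
  m(H_3) = 1 - 0 = 1.
Summed: m(H) = 1 + 1 + 1 = 3.
So m(A \ H) = 8 - 3 = 5.

5


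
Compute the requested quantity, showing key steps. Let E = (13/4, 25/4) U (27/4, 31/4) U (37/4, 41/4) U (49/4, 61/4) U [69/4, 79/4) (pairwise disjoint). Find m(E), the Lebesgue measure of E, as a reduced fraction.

For pairwise disjoint intervals, m(union_i I_i) = sum_i m(I_i),
and m is invariant under swapping open/closed endpoints (single points have measure 0).
So m(E) = sum_i (b_i - a_i).
  I_1 has length 25/4 - 13/4 = 3.
  I_2 has length 31/4 - 27/4 = 1.
  I_3 has length 41/4 - 37/4 = 1.
  I_4 has length 61/4 - 49/4 = 3.
  I_5 has length 79/4 - 69/4 = 5/2.
Summing:
  m(E) = 3 + 1 + 1 + 3 + 5/2 = 21/2.

21/2


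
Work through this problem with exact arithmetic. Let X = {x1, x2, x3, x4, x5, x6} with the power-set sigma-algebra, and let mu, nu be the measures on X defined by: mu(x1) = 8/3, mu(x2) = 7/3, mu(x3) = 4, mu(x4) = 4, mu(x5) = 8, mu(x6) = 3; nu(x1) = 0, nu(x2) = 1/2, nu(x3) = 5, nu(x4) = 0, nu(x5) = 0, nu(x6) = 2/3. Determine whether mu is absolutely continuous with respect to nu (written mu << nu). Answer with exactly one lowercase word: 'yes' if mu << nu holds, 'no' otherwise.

mu << nu means: every nu-null measurable set is also mu-null; equivalently, for every atom x, if nu({x}) = 0 then mu({x}) = 0.
Checking each atom:
  x1: nu = 0, mu = 8/3 > 0 -> violates mu << nu.
  x2: nu = 1/2 > 0 -> no constraint.
  x3: nu = 5 > 0 -> no constraint.
  x4: nu = 0, mu = 4 > 0 -> violates mu << nu.
  x5: nu = 0, mu = 8 > 0 -> violates mu << nu.
  x6: nu = 2/3 > 0 -> no constraint.
The atom(s) x1, x4, x5 violate the condition (nu = 0 but mu > 0). Therefore mu is NOT absolutely continuous w.r.t. nu.

no


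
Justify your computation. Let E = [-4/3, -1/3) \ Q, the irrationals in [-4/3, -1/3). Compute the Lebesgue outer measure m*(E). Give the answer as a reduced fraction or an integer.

The interval I = [-4/3, -1/3) has m(I) = -1/3 - (-4/3) = 1 (endpoints are measure-zero, so open/closed/half-open agree). Write I = (I cap Q) u (I \ Q). The rationals in I are countable, so m*(I cap Q) = 0 (cover each rational by intervals whose total length is arbitrarily small). By countable subadditivity m*(I) <= m*(I cap Q) + m*(I \ Q), hence m*(I \ Q) >= m(I) = 1. The reverse inequality m*(I \ Q) <= m*(I) = 1 is trivial since (I \ Q) is a subset of I. Therefore m*(I \ Q) = 1.

1


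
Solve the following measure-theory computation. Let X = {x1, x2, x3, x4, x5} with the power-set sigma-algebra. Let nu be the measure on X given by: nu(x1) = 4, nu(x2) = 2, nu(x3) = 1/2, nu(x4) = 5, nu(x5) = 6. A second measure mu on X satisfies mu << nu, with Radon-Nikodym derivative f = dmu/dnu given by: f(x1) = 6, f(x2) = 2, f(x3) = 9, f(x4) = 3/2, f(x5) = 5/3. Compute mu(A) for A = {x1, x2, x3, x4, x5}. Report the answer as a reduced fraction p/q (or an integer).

By the defining property of the Radon-Nikodym derivative, for every measurable set A,
  mu(A) = integral_A f dnu.
Since nu is a discrete measure concentrated on the atoms of X, the integral over A reduces to the sum
  mu(A) = sum_{x in A} f(x) * nu({x}).
Computing each term:
  x1: f(x1) * nu(x1) = 6 * 4 = 24.
  x2: f(x2) * nu(x2) = 2 * 2 = 4.
  x3: f(x3) * nu(x3) = 9 * 1/2 = 9/2.
  x4: f(x4) * nu(x4) = 3/2 * 5 = 15/2.
  x5: f(x5) * nu(x5) = 5/3 * 6 = 10.
Summing: mu(A) = 24 + 4 + 9/2 + 15/2 + 10 = 50.

50


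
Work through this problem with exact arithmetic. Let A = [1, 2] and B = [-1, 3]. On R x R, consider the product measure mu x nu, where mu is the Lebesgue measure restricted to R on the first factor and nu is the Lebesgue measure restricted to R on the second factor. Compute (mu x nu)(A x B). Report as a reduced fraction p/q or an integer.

For a measurable rectangle A x B, the product measure satisfies
  (mu x nu)(A x B) = mu(A) * nu(B).
  mu(A) = 1.
  nu(B) = 4.
  (mu x nu)(A x B) = 1 * 4 = 4.

4


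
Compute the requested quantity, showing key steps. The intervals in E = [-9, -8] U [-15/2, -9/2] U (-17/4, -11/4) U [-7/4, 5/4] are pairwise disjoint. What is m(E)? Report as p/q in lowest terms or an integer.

For pairwise disjoint intervals, m(union_i I_i) = sum_i m(I_i),
and m is invariant under swapping open/closed endpoints (single points have measure 0).
So m(E) = sum_i (b_i - a_i).
  I_1 has length -8 - (-9) = 1.
  I_2 has length -9/2 - (-15/2) = 3.
  I_3 has length -11/4 - (-17/4) = 3/2.
  I_4 has length 5/4 - (-7/4) = 3.
Summing:
  m(E) = 1 + 3 + 3/2 + 3 = 17/2.

17/2


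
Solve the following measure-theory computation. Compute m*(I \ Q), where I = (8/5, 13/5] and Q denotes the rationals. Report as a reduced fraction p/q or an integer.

The interval I = (8/5, 13/5] has m(I) = 13/5 - 8/5 = 1 (endpoints are measure-zero, so open/closed/half-open agree). Write I = (I cap Q) u (I \ Q). The rationals in I are countable, so m*(I cap Q) = 0 (cover each rational by intervals whose total length is arbitrarily small). By countable subadditivity m*(I) <= m*(I cap Q) + m*(I \ Q), hence m*(I \ Q) >= m(I) = 1. The reverse inequality m*(I \ Q) <= m*(I) = 1 is trivial since (I \ Q) is a subset of I. Therefore m*(I \ Q) = 1.

1


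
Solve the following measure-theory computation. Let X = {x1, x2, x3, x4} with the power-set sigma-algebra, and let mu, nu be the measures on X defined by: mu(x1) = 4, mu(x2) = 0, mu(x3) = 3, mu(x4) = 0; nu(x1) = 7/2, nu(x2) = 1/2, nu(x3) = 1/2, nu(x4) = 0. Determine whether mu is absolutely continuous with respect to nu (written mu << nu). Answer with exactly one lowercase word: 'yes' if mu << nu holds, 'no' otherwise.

mu << nu means: every nu-null measurable set is also mu-null; equivalently, for every atom x, if nu({x}) = 0 then mu({x}) = 0.
Checking each atom:
  x1: nu = 7/2 > 0 -> no constraint.
  x2: nu = 1/2 > 0 -> no constraint.
  x3: nu = 1/2 > 0 -> no constraint.
  x4: nu = 0, mu = 0 -> consistent with mu << nu.
No atom violates the condition. Therefore mu << nu.

yes


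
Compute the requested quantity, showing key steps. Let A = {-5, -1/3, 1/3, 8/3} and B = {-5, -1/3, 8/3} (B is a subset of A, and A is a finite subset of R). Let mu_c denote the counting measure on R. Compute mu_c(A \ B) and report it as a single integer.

Counting measure assigns mu_c(E) = |E| (number of elements) when E is finite. For B subset A, A \ B is the set of elements of A not in B, so |A \ B| = |A| - |B|.
|A| = 4, |B| = 3, so mu_c(A \ B) = 4 - 3 = 1.

1


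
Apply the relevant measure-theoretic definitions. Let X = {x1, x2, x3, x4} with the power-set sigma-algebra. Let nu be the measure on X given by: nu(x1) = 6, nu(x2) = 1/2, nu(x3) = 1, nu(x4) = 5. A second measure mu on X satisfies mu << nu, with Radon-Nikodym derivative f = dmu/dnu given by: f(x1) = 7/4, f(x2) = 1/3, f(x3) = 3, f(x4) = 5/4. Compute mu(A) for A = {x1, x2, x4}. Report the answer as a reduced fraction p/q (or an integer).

By the defining property of the Radon-Nikodym derivative, for every measurable set A,
  mu(A) = integral_A f dnu.
Since nu is a discrete measure concentrated on the atoms of X, the integral over A reduces to the sum
  mu(A) = sum_{x in A} f(x) * nu({x}).
Computing each term:
  x1: f(x1) * nu(x1) = 7/4 * 6 = 21/2.
  x2: f(x2) * nu(x2) = 1/3 * 1/2 = 1/6.
  x4: f(x4) * nu(x4) = 5/4 * 5 = 25/4.
Summing: mu(A) = 21/2 + 1/6 + 25/4 = 203/12.

203/12


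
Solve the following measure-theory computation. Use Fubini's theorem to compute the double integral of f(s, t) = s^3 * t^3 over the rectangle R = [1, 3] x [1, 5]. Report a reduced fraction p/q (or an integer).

f(s, t) is a tensor product of a function of s and a function of t, and both factors are bounded continuous (hence Lebesgue integrable) on the rectangle, so Fubini's theorem applies:
  integral_R f d(m x m) = (integral_a1^b1 s^3 ds) * (integral_a2^b2 t^3 dt).
Inner integral in s: integral_{1}^{3} s^3 ds = (3^4 - 1^4)/4
  = 20.
Inner integral in t: integral_{1}^{5} t^3 dt = (5^4 - 1^4)/4
  = 156.
Product: (20) * (156) = 3120.

3120


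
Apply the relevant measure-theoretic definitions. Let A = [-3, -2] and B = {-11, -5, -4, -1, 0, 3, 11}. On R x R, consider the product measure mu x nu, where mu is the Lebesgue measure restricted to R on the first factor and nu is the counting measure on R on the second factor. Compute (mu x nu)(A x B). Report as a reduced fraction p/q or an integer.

For a measurable rectangle A x B, the product measure satisfies
  (mu x nu)(A x B) = mu(A) * nu(B).
  mu(A) = 1.
  nu(B) = 7.
  (mu x nu)(A x B) = 1 * 7 = 7.

7


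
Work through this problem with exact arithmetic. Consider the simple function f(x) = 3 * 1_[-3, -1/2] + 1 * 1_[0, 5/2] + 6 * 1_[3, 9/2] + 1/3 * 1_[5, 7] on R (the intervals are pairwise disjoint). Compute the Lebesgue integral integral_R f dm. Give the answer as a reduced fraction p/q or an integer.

For a simple function f = sum_i c_i * 1_{A_i} with disjoint A_i,
  integral f dm = sum_i c_i * m(A_i).
Lengths of the A_i:
  m(A_1) = -1/2 - (-3) = 5/2.
  m(A_2) = 5/2 - 0 = 5/2.
  m(A_3) = 9/2 - 3 = 3/2.
  m(A_4) = 7 - 5 = 2.
Contributions c_i * m(A_i):
  (3) * (5/2) = 15/2.
  (1) * (5/2) = 5/2.
  (6) * (3/2) = 9.
  (1/3) * (2) = 2/3.
Total: 15/2 + 5/2 + 9 + 2/3 = 59/3.

59/3


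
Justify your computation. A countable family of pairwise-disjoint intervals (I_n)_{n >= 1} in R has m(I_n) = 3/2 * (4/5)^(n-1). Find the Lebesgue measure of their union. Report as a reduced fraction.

By countable additivity of the Lebesgue measure on pairwise disjoint measurable sets,
  m(union_{n >= 1} I_n) = sum_{n >= 1} m(I_n) = sum_{n >= 1} a * r^(n-1),
  with a = 3/2 and r = 4/5.
Since 0 < r = 4/5 < 1, the geometric series converges:
  sum_{n >= 1} a * r^(n-1) = a / (1 - r).
  = 3/2 / (1 - 4/5)
  = 3/2 / (1/5)
  = 15/2.

15/2


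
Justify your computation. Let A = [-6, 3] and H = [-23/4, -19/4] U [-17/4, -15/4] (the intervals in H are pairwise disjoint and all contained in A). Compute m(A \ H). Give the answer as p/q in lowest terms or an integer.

The ambient interval has length m(A) = 3 - (-6) = 9.
Since the holes are disjoint and sit inside A, by finite additivity
  m(H) = sum_i (b_i - a_i), and m(A \ H) = m(A) - m(H).
Computing the hole measures:
  m(H_1) = -19/4 - (-23/4) = 1.
  m(H_2) = -15/4 - (-17/4) = 1/2.
Summed: m(H) = 1 + 1/2 = 3/2.
So m(A \ H) = 9 - 3/2 = 15/2.

15/2


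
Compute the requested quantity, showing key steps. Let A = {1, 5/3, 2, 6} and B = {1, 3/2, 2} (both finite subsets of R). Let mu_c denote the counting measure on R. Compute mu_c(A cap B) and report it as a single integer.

Counting measure on a finite set equals cardinality. mu_c(A cap B) = |A cap B| (elements appearing in both).
Enumerating the elements of A that also lie in B gives 2 element(s).
So mu_c(A cap B) = 2.

2


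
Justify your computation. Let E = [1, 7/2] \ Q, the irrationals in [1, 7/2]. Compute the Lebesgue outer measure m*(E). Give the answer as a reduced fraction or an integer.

The interval I = [1, 7/2] has m(I) = 7/2 - 1 = 5/2 (endpoints are measure-zero, so open/closed/half-open agree). Write I = (I cap Q) u (I \ Q). The rationals in I are countable, so m*(I cap Q) = 0 (cover each rational by intervals whose total length is arbitrarily small). By countable subadditivity m*(I) <= m*(I cap Q) + m*(I \ Q), hence m*(I \ Q) >= m(I) = 5/2. The reverse inequality m*(I \ Q) <= m*(I) = 5/2 is trivial since (I \ Q) is a subset of I. Therefore m*(I \ Q) = 5/2.

5/2


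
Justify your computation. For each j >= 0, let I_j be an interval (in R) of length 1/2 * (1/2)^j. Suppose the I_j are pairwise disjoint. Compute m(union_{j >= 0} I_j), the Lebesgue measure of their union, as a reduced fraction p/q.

By countable additivity of the Lebesgue measure on pairwise disjoint measurable sets,
  m(union_{j >= 0} I_j) = sum_{j >= 0} m(I_j) = sum_{j >= 0} a * r^j,
  with a = 1/2 and r = 1/2.
Since 0 < r = 1/2 < 1, the geometric series converges:
  sum_{j >= 0} a * r^j = a / (1 - r).
  = 1/2 / (1 - 1/2)
  = 1/2 / (1/2)
  = 1.

1


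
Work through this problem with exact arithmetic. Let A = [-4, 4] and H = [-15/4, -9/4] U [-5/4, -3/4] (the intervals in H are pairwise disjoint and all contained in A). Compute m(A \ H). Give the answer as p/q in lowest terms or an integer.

The ambient interval has length m(A) = 4 - (-4) = 8.
Since the holes are disjoint and sit inside A, by finite additivity
  m(H) = sum_i (b_i - a_i), and m(A \ H) = m(A) - m(H).
Computing the hole measures:
  m(H_1) = -9/4 - (-15/4) = 3/2.
  m(H_2) = -3/4 - (-5/4) = 1/2.
Summed: m(H) = 3/2 + 1/2 = 2.
So m(A \ H) = 8 - 2 = 6.

6


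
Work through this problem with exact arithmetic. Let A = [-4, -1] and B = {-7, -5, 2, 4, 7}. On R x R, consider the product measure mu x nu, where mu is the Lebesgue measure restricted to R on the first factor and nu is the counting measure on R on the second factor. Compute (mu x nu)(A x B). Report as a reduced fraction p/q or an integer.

For a measurable rectangle A x B, the product measure satisfies
  (mu x nu)(A x B) = mu(A) * nu(B).
  mu(A) = 3.
  nu(B) = 5.
  (mu x nu)(A x B) = 3 * 5 = 15.

15


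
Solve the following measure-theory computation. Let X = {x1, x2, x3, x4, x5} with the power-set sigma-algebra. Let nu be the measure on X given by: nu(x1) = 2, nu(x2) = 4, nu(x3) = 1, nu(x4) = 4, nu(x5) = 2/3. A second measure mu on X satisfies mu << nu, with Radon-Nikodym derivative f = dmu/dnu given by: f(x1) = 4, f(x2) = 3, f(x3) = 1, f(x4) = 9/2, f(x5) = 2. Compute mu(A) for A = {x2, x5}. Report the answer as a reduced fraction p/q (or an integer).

By the defining property of the Radon-Nikodym derivative, for every measurable set A,
  mu(A) = integral_A f dnu.
Since nu is a discrete measure concentrated on the atoms of X, the integral over A reduces to the sum
  mu(A) = sum_{x in A} f(x) * nu({x}).
Computing each term:
  x2: f(x2) * nu(x2) = 3 * 4 = 12.
  x5: f(x5) * nu(x5) = 2 * 2/3 = 4/3.
Summing: mu(A) = 12 + 4/3 = 40/3.

40/3


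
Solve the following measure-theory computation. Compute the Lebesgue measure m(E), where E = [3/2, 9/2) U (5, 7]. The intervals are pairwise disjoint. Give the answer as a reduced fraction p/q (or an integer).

For pairwise disjoint intervals, m(union_i I_i) = sum_i m(I_i),
and m is invariant under swapping open/closed endpoints (single points have measure 0).
So m(E) = sum_i (b_i - a_i).
  I_1 has length 9/2 - 3/2 = 3.
  I_2 has length 7 - 5 = 2.
Summing:
  m(E) = 3 + 2 = 5.

5


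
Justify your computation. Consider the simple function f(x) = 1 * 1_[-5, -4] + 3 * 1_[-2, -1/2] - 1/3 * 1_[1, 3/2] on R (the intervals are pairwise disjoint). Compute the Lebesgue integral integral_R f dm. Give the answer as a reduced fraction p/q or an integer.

For a simple function f = sum_i c_i * 1_{A_i} with disjoint A_i,
  integral f dm = sum_i c_i * m(A_i).
Lengths of the A_i:
  m(A_1) = -4 - (-5) = 1.
  m(A_2) = -1/2 - (-2) = 3/2.
  m(A_3) = 3/2 - 1 = 1/2.
Contributions c_i * m(A_i):
  (1) * (1) = 1.
  (3) * (3/2) = 9/2.
  (-1/3) * (1/2) = -1/6.
Total: 1 + 9/2 - 1/6 = 16/3.

16/3


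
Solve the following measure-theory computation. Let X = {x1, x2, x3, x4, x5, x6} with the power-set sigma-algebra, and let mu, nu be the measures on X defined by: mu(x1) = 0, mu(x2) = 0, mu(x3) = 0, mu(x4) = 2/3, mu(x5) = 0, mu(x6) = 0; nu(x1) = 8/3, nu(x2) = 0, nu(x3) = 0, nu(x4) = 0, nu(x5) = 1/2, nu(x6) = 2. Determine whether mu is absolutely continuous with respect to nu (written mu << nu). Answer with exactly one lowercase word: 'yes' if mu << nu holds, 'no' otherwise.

mu << nu means: every nu-null measurable set is also mu-null; equivalently, for every atom x, if nu({x}) = 0 then mu({x}) = 0.
Checking each atom:
  x1: nu = 8/3 > 0 -> no constraint.
  x2: nu = 0, mu = 0 -> consistent with mu << nu.
  x3: nu = 0, mu = 0 -> consistent with mu << nu.
  x4: nu = 0, mu = 2/3 > 0 -> violates mu << nu.
  x5: nu = 1/2 > 0 -> no constraint.
  x6: nu = 2 > 0 -> no constraint.
The atom(s) x4 violate the condition (nu = 0 but mu > 0). Therefore mu is NOT absolutely continuous w.r.t. nu.

no


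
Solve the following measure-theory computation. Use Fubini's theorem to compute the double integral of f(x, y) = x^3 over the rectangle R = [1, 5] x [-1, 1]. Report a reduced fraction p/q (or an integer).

f(x, y) is a tensor product of a function of x and a function of y, and both factors are bounded continuous (hence Lebesgue integrable) on the rectangle, so Fubini's theorem applies:
  integral_R f d(m x m) = (integral_a1^b1 x^3 dx) * (integral_a2^b2 1 dy).
Inner integral in x: integral_{1}^{5} x^3 dx = (5^4 - 1^4)/4
  = 156.
Inner integral in y: integral_{-1}^{1} 1 dy = (1^1 - (-1)^1)/1
  = 2.
Product: (156) * (2) = 312.

312


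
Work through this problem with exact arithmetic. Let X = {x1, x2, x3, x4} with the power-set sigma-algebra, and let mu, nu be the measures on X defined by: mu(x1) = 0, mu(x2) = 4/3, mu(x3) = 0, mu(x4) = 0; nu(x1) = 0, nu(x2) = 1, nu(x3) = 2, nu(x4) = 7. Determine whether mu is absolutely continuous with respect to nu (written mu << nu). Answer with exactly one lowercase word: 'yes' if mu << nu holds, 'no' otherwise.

mu << nu means: every nu-null measurable set is also mu-null; equivalently, for every atom x, if nu({x}) = 0 then mu({x}) = 0.
Checking each atom:
  x1: nu = 0, mu = 0 -> consistent with mu << nu.
  x2: nu = 1 > 0 -> no constraint.
  x3: nu = 2 > 0 -> no constraint.
  x4: nu = 7 > 0 -> no constraint.
No atom violates the condition. Therefore mu << nu.

yes


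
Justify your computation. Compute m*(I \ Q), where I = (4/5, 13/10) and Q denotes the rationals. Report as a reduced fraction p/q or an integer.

The interval I = (4/5, 13/10) has m(I) = 13/10 - 4/5 = 1/2 (endpoints are measure-zero, so open/closed/half-open agree). Write I = (I cap Q) u (I \ Q). The rationals in I are countable, so m*(I cap Q) = 0 (cover each rational by intervals whose total length is arbitrarily small). By countable subadditivity m*(I) <= m*(I cap Q) + m*(I \ Q), hence m*(I \ Q) >= m(I) = 1/2. The reverse inequality m*(I \ Q) <= m*(I) = 1/2 is trivial since (I \ Q) is a subset of I. Therefore m*(I \ Q) = 1/2.

1/2


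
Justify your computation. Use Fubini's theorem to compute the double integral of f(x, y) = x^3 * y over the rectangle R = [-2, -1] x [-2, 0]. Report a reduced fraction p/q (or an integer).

f(x, y) is a tensor product of a function of x and a function of y, and both factors are bounded continuous (hence Lebesgue integrable) on the rectangle, so Fubini's theorem applies:
  integral_R f d(m x m) = (integral_a1^b1 x^3 dx) * (integral_a2^b2 y dy).
Inner integral in x: integral_{-2}^{-1} x^3 dx = ((-1)^4 - (-2)^4)/4
  = -15/4.
Inner integral in y: integral_{-2}^{0} y dy = (0^2 - (-2)^2)/2
  = -2.
Product: (-15/4) * (-2) = 15/2.

15/2


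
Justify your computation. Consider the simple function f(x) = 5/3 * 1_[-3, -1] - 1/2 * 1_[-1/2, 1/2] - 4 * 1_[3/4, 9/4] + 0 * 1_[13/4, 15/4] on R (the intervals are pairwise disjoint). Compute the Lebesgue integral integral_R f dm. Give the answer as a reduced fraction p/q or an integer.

For a simple function f = sum_i c_i * 1_{A_i} with disjoint A_i,
  integral f dm = sum_i c_i * m(A_i).
Lengths of the A_i:
  m(A_1) = -1 - (-3) = 2.
  m(A_2) = 1/2 - (-1/2) = 1.
  m(A_3) = 9/4 - 3/4 = 3/2.
  m(A_4) = 15/4 - 13/4 = 1/2.
Contributions c_i * m(A_i):
  (5/3) * (2) = 10/3.
  (-1/2) * (1) = -1/2.
  (-4) * (3/2) = -6.
  (0) * (1/2) = 0.
Total: 10/3 - 1/2 - 6 + 0 = -19/6.

-19/6


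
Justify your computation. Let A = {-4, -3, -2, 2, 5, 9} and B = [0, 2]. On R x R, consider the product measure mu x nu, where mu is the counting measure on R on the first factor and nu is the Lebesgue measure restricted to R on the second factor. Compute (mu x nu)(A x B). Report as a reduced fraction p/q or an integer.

For a measurable rectangle A x B, the product measure satisfies
  (mu x nu)(A x B) = mu(A) * nu(B).
  mu(A) = 6.
  nu(B) = 2.
  (mu x nu)(A x B) = 6 * 2 = 12.

12


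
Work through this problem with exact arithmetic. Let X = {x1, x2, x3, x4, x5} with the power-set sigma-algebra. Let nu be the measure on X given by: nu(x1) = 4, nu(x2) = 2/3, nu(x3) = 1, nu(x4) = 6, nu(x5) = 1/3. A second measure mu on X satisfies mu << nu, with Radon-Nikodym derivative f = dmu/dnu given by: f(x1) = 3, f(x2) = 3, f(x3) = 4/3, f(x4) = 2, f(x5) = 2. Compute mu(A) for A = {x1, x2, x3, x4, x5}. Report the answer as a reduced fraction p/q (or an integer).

By the defining property of the Radon-Nikodym derivative, for every measurable set A,
  mu(A) = integral_A f dnu.
Since nu is a discrete measure concentrated on the atoms of X, the integral over A reduces to the sum
  mu(A) = sum_{x in A} f(x) * nu({x}).
Computing each term:
  x1: f(x1) * nu(x1) = 3 * 4 = 12.
  x2: f(x2) * nu(x2) = 3 * 2/3 = 2.
  x3: f(x3) * nu(x3) = 4/3 * 1 = 4/3.
  x4: f(x4) * nu(x4) = 2 * 6 = 12.
  x5: f(x5) * nu(x5) = 2 * 1/3 = 2/3.
Summing: mu(A) = 12 + 2 + 4/3 + 12 + 2/3 = 28.

28
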